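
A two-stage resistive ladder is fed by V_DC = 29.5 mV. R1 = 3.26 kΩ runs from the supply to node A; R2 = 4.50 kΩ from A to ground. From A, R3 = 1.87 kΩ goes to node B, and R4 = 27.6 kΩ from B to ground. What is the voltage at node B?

Looking into the second stage from A: R3 + R4 = 29.47 kΩ appears in parallel with R2.
R2 ‖ (R3+R4) = 3.904 kΩ.
So V_A = 29.5 × 0.5449 = 16.08 mV.
Stage 2 is unloaded, so V_B = V_A · R4/(R3+R4) = 16.08 × 27.6/29.47 = 15.06 mV.

V_B ≈ 15.1 mV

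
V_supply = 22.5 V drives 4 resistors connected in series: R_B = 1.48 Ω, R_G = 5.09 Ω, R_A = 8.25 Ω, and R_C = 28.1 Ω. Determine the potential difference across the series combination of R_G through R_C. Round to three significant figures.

Total series resistance ΣR = 1.48 + 5.09 + 8.25 + 28.1 = 42.92 Ω.
R_{R_G..R_C} = 5.09 + 8.25 + 28.1 = 41.44 Ω.
Voltage divider: V = V_supply · (41.44 / 42.92) = 22.5 × 0.9655 = 21.72 V.

V ≈ 21.7 V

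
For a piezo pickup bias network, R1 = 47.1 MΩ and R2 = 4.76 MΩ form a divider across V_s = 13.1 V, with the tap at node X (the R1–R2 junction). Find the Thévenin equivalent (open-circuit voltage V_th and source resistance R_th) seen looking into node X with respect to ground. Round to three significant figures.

Open-circuit (no load on X): V_th = V_s · R2/(R1 + R2) = 13.1 × 4.76/(47.10 + 4.76) = 1.202 V.
Zeroing V_s shorts the top of R1 to ground, so R_th = R1 ‖ R2 = 4.323 MΩ.

V_th ≈ 1.20 V, R_th ≈ 4.32 MΩ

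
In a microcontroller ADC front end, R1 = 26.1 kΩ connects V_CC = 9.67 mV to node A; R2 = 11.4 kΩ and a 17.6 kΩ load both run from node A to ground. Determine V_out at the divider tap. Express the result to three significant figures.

V_out ≈ 2.03 mV

R2 ‖ R_L = (11.4 × 17.6)/(11.4 + 17.6) = 6.919 kΩ.
Voltage divider with the loaded lower leg: V_out = 9.67 × 6.919/(26.1 + 6.919) = 9.67 × 0.2095 = 2.026 mV.
(Unloaded it would be 2.94 mV; the load pulls it down.)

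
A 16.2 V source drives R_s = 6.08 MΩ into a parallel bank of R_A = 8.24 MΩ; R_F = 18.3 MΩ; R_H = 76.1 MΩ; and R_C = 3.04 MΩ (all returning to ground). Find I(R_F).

Combine the parallel branches: R_p = (1/8.24 + 1/18.3 + 1/76.1 + 1/3.04)⁻¹ = 1.930 MΩ.
Node voltage V_A = V_CC · R_p/(R_s + R_p) = 16.2 × 0.2410 = 3.904 V.
I(R_F) = V_A / R_F = 3.904/18.3 = 0.2133 µA.
(Equivalently: I_total = 2.022 µA, then current-divider fraction G_k/ΣG = 0.1055.)

I ≈ 0.213 µA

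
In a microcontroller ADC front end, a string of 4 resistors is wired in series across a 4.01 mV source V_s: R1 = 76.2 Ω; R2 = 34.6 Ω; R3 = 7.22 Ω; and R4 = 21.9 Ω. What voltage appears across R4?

V ≈ 0.628 mV

Series total: ΣR = 76.2 + 34.6 + 7.22 + 21.9 = 139.9 Ω.
Voltage divider: V = V_s · (21.90 / 139.9) = 4.01 × 0.1565 = 0.6276 mV.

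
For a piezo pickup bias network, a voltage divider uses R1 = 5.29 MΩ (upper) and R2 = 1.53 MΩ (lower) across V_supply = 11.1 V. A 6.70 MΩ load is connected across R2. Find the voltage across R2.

V_out ≈ 2.12 V

The load sits in parallel with R2, giving an effective lower resistance R2' = R2·R_L/(R2+R_L) = 1.246 MΩ.
Voltage divider with the loaded lower leg: V_out = 11.1 × 1.246/(5.29 + 1.246) = 11.1 × 0.1906 = 2.115 V.
(Unloaded it would be 2.49 V; the load pulls it down.)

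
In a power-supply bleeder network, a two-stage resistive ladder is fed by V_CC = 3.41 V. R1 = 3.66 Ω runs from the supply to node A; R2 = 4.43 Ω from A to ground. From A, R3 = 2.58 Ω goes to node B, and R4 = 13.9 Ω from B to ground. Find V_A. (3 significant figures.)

Looking into the second stage from A: R3 + R4 = 16.48 Ω appears in parallel with R2.
R2 ‖ (R3+R4) = 3.491 Ω.
V_A = 3.41 × 3.491/(3.66 + 3.491) = 1.665 V.

V_A ≈ 1.66 V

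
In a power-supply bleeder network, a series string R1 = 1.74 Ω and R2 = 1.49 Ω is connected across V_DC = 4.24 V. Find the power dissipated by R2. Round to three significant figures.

P ≈ 2.57 W

Series current I = V_DC/ΣR = 4.24/3.230 = 1.313 A.
V(R2) = I·R = 1.956 V; P = V·I = 1.956 × 1.313 = 2.568 W.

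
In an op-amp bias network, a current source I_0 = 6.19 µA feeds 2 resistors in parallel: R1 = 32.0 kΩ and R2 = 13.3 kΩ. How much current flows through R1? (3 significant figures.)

For two parallel branches, I_k = I_0 · (other R)/(sum of R).
So I = 6.19 × 13.3/45.30 = 1.817 µA.

I ≈ 1.82 µA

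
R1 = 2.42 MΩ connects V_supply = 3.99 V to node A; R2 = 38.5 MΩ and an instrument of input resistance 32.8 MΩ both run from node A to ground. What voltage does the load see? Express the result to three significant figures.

V_out ≈ 3.51 V

The load sits in parallel with R2, giving an effective lower resistance R2' = R2·R_L/(R2+R_L) = 17.71 MΩ.
Then V_out = V_supply · R2'/(R1 + R2') = 3.99 × 17.71/20.13 = 3.510 V.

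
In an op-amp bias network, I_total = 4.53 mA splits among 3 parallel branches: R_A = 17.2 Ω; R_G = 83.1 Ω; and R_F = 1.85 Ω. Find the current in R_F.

I ≈ 4.01 mA

Total conductance ΣG = 1/17.2 + 1/83.1 + 1/1.85 = 0.6107 (units of 1/Ω).
By the current-divider rule, I = I_total · G_k/ΣG = 4.53 × 0.8851 = 4.009 mA.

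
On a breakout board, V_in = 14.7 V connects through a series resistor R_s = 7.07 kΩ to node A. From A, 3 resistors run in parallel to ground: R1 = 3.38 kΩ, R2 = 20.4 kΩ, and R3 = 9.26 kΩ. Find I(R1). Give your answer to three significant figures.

Combine the parallel branches: R_p = (1/3.38 + 1/20.4 + 1/9.26)⁻¹ = 2.208 kΩ.
V_A = 14.7 × 2.208/9.278 = 3.499 V.
Branch current I = V_A/R1 = 3.499/3.38 = 1.035 mA.

I ≈ 1.04 mA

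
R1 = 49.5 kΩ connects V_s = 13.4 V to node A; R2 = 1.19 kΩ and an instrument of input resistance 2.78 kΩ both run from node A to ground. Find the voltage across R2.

V_out ≈ 0.222 V

First combine the lower leg with the load: R2 ‖ R_L = 0.8333 kΩ.
Voltage divider with the loaded lower leg: V_out = 13.4 × 0.8333/(49.5 + 0.8333) = 13.4 × 0.01656 = 0.2218 V.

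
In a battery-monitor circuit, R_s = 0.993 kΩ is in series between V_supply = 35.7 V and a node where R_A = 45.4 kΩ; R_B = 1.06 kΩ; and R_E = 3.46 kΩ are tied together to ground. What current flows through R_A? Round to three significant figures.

Parallel bank: R_p = 1/(1/45.4 + 1/1.06 + 1/3.46) = 0.7972 kΩ.
V_A by voltage divider: V_A = 35.7 × 0.7972/(0.993 + 0.7972) = 15.90 V.
I(R_A) = V_A / R_A = 15.90/45.4 = 0.3502 mA.

I ≈ 0.350 mA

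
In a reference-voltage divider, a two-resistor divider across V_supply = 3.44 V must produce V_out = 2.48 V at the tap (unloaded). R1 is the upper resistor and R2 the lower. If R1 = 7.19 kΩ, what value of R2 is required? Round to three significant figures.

V_out/V_supply = R2/(R1+R2) = 0.7209.
R2 = R1 · 0.7209/(1 − 0.7209) = 18.57 kΩ.

R2 ≈ 18.6 kΩ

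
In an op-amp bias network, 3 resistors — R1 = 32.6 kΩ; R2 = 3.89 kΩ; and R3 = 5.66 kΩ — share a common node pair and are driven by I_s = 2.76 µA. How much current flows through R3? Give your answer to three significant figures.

ΣG = 1/32.6 + 1/3.89 + 1/5.66 = 0.4644.
R3 takes the fraction G_k/ΣG = 0.1767/0.4644 = 0.3804, so I = 2.76 × 0.3804 = 1.050 µA.

I ≈ 1.05 µA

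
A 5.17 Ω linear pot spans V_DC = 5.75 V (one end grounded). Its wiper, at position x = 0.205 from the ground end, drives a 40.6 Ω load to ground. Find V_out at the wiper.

V_out ≈ 1.15 V

Split the track: R_lower = x·R_p = 1.060 Ω, R_upper = (1−x)·R_p = 4.110 Ω.
(x·R_p) ‖ R_L = 1.033 Ω.
V_out = 5.75 × 1.033/(4.110 + 1.033) = 1.155 V.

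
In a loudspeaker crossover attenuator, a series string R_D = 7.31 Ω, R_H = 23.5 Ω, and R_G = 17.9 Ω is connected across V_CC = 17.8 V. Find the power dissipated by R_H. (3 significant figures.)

P ≈ 3.14 W

ΣR = 48.71 Ω → I = 17.8/48.71 = 0.3654 A.
P(R_H) = I²·R_H = (0.3654)² × 23.5 = 3.138 W.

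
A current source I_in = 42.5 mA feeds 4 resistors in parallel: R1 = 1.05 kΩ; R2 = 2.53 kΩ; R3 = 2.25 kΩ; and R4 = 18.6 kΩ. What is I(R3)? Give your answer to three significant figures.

Conductances: ΣG = 1/1.05 + 1/2.53 + 1/2.25 + 1/18.6 = 1.846 (1/kΩ).
By the current-divider rule, I = I_in · G_k/ΣG = 42.5 × 0.2408 = 10.23 mA.

I ≈ 10.2 mA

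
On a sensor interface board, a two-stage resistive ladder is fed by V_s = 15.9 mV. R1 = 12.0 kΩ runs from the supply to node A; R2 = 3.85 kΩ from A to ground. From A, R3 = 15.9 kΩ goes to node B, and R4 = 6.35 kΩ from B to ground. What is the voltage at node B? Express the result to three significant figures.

Node A sees R2 in parallel with the series input of stage 2, R3 + R4 = 22.25 kΩ.
Effective lower resistance at A: R2 ‖ 22.25 = 3.282 kΩ.
First divider: V_A = V_s · 3.282/(12.0 + 3.282) = 3.415 mV.
Stage 2 is unloaded, so V_B = V_A · R4/(R3+R4) = 3.415 × 6.35/22.25 = 0.9746 mV.

V_B ≈ 0.975 mV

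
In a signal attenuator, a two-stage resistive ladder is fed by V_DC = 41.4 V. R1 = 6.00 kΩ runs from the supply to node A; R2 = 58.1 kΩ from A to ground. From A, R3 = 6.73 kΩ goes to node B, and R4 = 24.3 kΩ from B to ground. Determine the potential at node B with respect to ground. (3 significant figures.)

V_B ≈ 25.0 V

Node A sees R2 in parallel with the series input of stage 2, R3 + R4 = 31.03 kΩ.
R2 ‖ (R3+R4) = 20.23 kΩ.
V_A = 41.4 × 20.23/(6.00 + 20.23) = 31.93 V.
Then the unloaded second divider: V_B = V_A × R4/(R3+R4) = 31.93 × 0.7831 = 25.00 V.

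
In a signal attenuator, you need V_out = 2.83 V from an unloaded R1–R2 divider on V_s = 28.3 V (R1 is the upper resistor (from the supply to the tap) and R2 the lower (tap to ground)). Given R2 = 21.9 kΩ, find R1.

R1 ≈ 197 kΩ

V_out/V_s = R2/(R1+R2) = 0.1000.
So R1 = R2 · (V_s/V_out − 1) = 21.9 × (28.3/2.83 − 1) = 21.9 × 9.000 = 197.1 kΩ.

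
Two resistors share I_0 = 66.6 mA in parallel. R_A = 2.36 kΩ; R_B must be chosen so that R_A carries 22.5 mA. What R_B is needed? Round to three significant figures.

R_B ≈ 1.20 kΩ

In a two-way split, I_A/I_0 = R_B/(R_A + R_B).
With f = 0.3378, R_B = R_A · f/(1−f) = 2.36 × 0.5102 = 1.204 kΩ.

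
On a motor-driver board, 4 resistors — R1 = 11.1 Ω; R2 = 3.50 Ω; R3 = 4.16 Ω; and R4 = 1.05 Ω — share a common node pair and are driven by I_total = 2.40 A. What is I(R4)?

I ≈ 1.46 A

ΣG = 1/11.1 + 1/3.50 + 1/4.16 + 1/1.05 = 1.569.
R4 takes the fraction G_k/ΣG = 0.9524/1.569 = 0.6072, so I = 2.40 × 0.6072 = 1.457 A.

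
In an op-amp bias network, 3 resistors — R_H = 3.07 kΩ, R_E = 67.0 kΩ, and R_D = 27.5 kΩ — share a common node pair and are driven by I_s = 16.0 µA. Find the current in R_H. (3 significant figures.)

I ≈ 13.8 µA

ΣG = 1/3.07 + 1/67.0 + 1/27.5 = 0.3770.
By the current-divider rule, I = I_s · G_k/ΣG = 16.0 × 0.8640 = 13.82 µA.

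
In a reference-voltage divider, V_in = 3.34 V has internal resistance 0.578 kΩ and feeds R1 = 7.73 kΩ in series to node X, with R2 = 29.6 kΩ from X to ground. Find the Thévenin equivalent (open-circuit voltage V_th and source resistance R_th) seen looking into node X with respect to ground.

R1' = 0.578 + 7.73 = 8.308 kΩ (source resistance + R1).
Open-circuit (no load on X): V_th = V_in · R2/(R1' + R2) = 3.34 × 29.6/(8.308 + 29.6) = 2.608 V.
With V_in suppressed (replaced by a short), R_th = R1' ‖ R2 = (8.308 × 29.6)/(8.308 + 29.6) = 6.487 kΩ.

V_th ≈ 2.61 V, R_th ≈ 6.49 kΩ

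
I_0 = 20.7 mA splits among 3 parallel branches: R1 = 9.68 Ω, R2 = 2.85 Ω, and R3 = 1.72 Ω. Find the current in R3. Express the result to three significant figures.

Conductances: ΣG = 1/9.68 + 1/2.85 + 1/1.72 = 1.036 (1/Ω).
By the current-divider rule, I = I_0 · G_k/ΣG = 20.7 × 0.5614 = 11.62 mA.

I ≈ 11.6 mA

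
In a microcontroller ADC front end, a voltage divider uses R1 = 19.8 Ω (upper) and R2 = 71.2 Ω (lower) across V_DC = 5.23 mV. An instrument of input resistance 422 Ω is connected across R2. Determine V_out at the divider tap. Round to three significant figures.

V_out ≈ 3.95 mV

First combine the lower leg with the load: R2 ‖ R_L = 60.92 Ω.
Now apply the divider: V_out = 5.23 × 0.7547 = 3.947 mV.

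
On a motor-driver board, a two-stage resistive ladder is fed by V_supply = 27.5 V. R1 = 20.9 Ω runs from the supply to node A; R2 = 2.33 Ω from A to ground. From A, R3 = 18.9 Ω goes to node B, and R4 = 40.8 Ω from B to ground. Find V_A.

V_A ≈ 2.66 V

The second stage (R3 + R4 = 59.70 Ω) loads node A in parallel with R2.
Effective lower resistance at A: R2 ‖ 59.70 = 2.242 Ω.
V_A = 27.5 × 2.242/(20.9 + 2.242) = 2.665 V.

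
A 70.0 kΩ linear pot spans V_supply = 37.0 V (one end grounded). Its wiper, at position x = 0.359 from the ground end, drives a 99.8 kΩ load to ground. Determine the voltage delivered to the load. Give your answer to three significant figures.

V_out ≈ 11.4 V

Lower segment x·R_p = 25.13 kΩ; upper segment (1−x)·R_p = 44.87 kΩ.
R_L loads the lower segment: effective lower R = 20.08 kΩ.
Then V_out = V_supply · 20.08/(44.87 + 20.08) = 11.44 V.
(Unloaded: V_out = x·V_supply = 13.3 V.)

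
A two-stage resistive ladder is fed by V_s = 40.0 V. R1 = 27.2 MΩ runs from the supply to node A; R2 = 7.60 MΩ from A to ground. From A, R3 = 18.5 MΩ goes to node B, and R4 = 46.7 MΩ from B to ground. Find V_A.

Node A sees R2 in parallel with the series input of stage 2, R3 + R4 = 65.20 MΩ.
Effective lower resistance at A: R2 ‖ 65.20 = 6.807 MΩ.
V_A = 40.0 × 6.807/(27.2 + 6.807) = 8.006 V.

V_A ≈ 8.01 V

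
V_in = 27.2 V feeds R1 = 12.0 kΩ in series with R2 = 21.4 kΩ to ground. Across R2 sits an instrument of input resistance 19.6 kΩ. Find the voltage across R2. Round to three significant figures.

V_out ≈ 12.5 V

First combine the lower leg with the load: R2 ‖ R_L = 10.23 kΩ.
Now apply the divider: V_out = 27.2 × 0.4602 = 12.52 V.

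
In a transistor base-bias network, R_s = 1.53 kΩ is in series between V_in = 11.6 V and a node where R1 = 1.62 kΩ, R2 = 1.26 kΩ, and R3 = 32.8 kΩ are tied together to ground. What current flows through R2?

I ≈ 2.87 mA

Parallel bank: R_p = 1/(1/1.62 + 1/1.26 + 1/32.8) = 0.6938 kΩ.
V_A by voltage divider: V_A = 11.6 × 0.6938/(1.53 + 0.6938) = 3.619 V.
Branch current I = V_A/R2 = 3.619/1.26 = 2.872 mA.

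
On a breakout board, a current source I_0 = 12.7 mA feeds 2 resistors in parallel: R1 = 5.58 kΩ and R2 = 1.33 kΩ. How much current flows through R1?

Two-branch current divider: I_k = I_0 · R_other/(R_1 + R_2).
So I = 12.7 × 1.33/6.910 = 2.444 mA.

I ≈ 2.44 mA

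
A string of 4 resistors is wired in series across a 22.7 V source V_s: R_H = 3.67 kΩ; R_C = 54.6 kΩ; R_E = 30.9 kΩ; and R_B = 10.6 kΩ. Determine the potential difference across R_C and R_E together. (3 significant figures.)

V ≈ 19.5 V

Series total: ΣR = 3.67 + 54.6 + 30.9 + 10.6 = 99.77 kΩ.
R_{R_C..R_E} = 54.6 + 30.9 = 85.50 kΩ.
V = V_s · R/ΣR = 22.7 × 0.8570 = 19.45 V.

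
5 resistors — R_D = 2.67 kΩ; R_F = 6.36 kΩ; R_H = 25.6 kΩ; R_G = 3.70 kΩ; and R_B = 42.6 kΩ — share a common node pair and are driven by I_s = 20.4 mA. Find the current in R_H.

ΣG = 1/2.67 + 1/6.36 + 1/25.6 + 1/3.70 + 1/42.6 = 0.8646.
By the current-divider rule, I = I_s · G_k/ΣG = 20.4 × 0.04518 = 0.9217 mA.

I ≈ 0.922 mA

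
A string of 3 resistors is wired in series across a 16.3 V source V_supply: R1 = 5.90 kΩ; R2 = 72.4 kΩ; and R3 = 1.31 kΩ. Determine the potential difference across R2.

V ≈ 14.8 V

Series total: ΣR = 5.90 + 72.4 + 1.31 = 79.61 kΩ.
Voltage divider: V = V_supply · (72.40 / 79.61) = 16.3 × 0.9094 = 14.82 V.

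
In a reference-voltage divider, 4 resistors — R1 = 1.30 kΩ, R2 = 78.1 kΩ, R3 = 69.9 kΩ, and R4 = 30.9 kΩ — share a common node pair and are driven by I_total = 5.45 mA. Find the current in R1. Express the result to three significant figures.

I ≈ 5.06 mA

Total conductance ΣG = 1/1.30 + 1/78.1 + 1/69.9 + 1/30.9 = 0.8287 (units of 1/kΩ).
By the current-divider rule, I = I_total · G_k/ΣG = 5.45 × 0.9282 = 5.059 mA.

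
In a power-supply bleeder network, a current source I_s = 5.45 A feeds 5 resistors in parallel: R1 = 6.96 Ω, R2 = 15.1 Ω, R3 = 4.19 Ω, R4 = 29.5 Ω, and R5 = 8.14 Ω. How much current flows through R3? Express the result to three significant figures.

Conductances: ΣG = 1/6.96 + 1/15.1 + 1/4.19 + 1/29.5 + 1/8.14 = 0.6053 (1/Ω).
R3 takes the fraction G_k/ΣG = 0.2387/0.6053 = 0.3943, so I = 5.45 × 0.3943 = 2.149 A.

I ≈ 2.15 A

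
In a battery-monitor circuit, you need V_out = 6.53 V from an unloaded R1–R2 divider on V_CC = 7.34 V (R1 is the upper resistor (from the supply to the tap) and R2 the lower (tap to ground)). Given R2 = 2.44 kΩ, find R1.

R1 ≈ 0.303 kΩ

Required fraction k = V_out/V_CC = 0.8896.
So R1 = R2 · (V_CC/V_out − 1) = 2.44 × (7.34/6.53 − 1) = 2.44 × 0.1240 = 0.3027 kΩ.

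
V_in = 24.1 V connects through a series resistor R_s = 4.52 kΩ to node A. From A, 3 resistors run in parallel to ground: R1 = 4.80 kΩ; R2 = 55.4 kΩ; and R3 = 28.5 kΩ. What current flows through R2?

I ≈ 0.199 mA

Equivalent of the parallel group: R_p = 3.825 kΩ.
V_A = 24.1 × 3.825/8.345 = 11.05 V.
Branch current I = V_A/R2 = 11.05/55.4 = 0.1994 mA.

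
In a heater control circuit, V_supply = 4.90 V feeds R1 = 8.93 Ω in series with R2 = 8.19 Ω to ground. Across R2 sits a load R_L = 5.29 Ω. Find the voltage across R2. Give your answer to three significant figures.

V_out ≈ 1.30 V

R2 ‖ R_L = (8.19 × 5.29)/(8.19 + 5.29) = 3.214 Ω.
Now apply the divider: V_out = 4.90 × 0.2647 = 1.297 V.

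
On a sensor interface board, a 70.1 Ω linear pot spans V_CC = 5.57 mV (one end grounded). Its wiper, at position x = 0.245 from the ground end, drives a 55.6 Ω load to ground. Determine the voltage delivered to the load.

The pot divides into 52.93 Ω above the wiper and 17.17 Ω below.
R_L loads the lower segment: effective lower R = 13.12 Ω.
Loaded-divider output: V_out = 5.57 × 0.1987 = 1.107 mV.
(Unloaded: V_out = x·V_CC = 1.36 mV.)

V_out ≈ 1.11 mV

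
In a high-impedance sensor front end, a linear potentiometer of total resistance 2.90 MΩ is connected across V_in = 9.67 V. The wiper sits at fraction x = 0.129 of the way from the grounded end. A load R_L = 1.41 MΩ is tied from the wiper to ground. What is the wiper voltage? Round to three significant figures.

The pot divides into 2.526 MΩ above the wiper and 0.3741 MΩ below.
R_L loads the lower segment: effective lower R = 0.2957 MΩ.
Loaded-divider output: V_out = 9.67 × 0.1048 = 1.013 V.

V_out ≈ 1.01 V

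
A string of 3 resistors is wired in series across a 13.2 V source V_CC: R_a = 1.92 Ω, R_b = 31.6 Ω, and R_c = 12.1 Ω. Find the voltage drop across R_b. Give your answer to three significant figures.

V ≈ 9.14 V

ΣR = 1.92 + 31.6 + 12.1 = 45.62 Ω.
By the voltage-divider rule, V = 13.2 × 31.60/45.62 = 9.143 V.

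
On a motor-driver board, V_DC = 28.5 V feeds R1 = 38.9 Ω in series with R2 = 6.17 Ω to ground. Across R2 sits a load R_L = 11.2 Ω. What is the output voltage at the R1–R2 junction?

V_out ≈ 2.64 V

R2 ‖ R_L = (6.17 × 11.2)/(6.17 + 11.2) = 3.978 Ω.
Now apply the divider: V_out = 28.5 × 0.09278 = 2.644 V.
(Unloaded it would be 3.90 V; the load pulls it down.)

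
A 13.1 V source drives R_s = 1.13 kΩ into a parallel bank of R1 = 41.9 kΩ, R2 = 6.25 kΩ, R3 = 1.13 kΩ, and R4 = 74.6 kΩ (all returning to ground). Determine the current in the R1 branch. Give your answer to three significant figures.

Combine the parallel branches: R_p = (1/41.9 + 1/6.25 + 1/1.13 + 1/74.6)⁻¹ = 0.9240 kΩ.
V_A by voltage divider: V_A = 13.1 × 0.9240/(1.13 + 0.9240) = 5.893 V.
Branch current I = V_A/R1 = 5.893/41.9 = 0.1406 mA.
(Check via current divider: I_total = 6.378 mA; share G_k/ΣG = 0.02205 → same result.)

I ≈ 0.141 mA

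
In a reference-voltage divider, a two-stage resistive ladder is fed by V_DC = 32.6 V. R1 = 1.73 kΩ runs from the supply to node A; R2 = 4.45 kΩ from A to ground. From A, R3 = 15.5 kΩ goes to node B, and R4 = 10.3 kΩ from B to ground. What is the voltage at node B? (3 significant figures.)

The second stage (R3 + R4 = 25.80 kΩ) loads node A in parallel with R2.
Effective lower resistance at A: R2 ‖ 25.80 = 3.795 kΩ.
So V_A = 32.6 × 0.6869 = 22.39 V.
V_B = V_A × 0.3992 = 8.940 V.

V_B ≈ 8.94 V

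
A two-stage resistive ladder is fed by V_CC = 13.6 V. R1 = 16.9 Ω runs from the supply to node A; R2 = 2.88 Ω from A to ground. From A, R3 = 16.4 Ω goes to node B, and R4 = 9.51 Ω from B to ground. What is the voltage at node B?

V_B ≈ 0.664 V

Looking into the second stage from A: R3 + R4 = 25.91 Ω appears in parallel with R2.
R2 ‖ (R3+R4) = 2.592 Ω.
First divider: V_A = V_CC · 2.592/(16.9 + 2.592) = 1.808 V.
V_B = V_A × 0.3670 = 0.6638 V.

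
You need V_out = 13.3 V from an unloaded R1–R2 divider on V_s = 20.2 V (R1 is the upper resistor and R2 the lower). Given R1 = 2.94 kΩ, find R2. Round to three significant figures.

R2 ≈ 5.67 kΩ

Required fraction k = V_out/V_s = 0.6584.
So R2 = R1 · V_out/(V_s − V_out) = 2.94 × 13.3/(20.2 − 13.3) = 2.94 × 1.928 = 5.667 kΩ.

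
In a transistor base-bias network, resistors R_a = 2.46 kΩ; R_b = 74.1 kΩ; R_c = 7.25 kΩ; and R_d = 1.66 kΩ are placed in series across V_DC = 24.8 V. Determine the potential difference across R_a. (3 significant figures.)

Total series resistance ΣR = 2.46 + 74.1 + 7.25 + 1.66 = 85.47 kΩ.
Voltage divider: V = V_DC · (2.460 / 85.47) = 24.8 × 0.02878 = 0.7138 V.

V ≈ 0.714 V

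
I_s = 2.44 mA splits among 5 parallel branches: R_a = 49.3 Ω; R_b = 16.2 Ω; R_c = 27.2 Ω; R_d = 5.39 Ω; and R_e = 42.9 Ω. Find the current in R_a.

I ≈ 0.151 mA

Total conductance ΣG = 1/49.3 + 1/16.2 + 1/27.2 + 1/5.39 + 1/42.9 = 0.3276 (units of 1/Ω).
R_a takes the fraction G_k/ΣG = 0.02028/0.3276 = 0.06191, so I = 2.44 × 0.06191 = 0.1511 mA.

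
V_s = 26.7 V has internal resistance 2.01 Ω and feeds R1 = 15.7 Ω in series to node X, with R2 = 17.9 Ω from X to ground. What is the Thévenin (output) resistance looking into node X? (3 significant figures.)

R1' = 2.01 + 15.7 = 17.71 Ω (source resistance + R1).
Looking into X with the source shorted: R_th = R1'·R2/(R1'+R2) = 17.71 × 17.9/35.61 = 8.902 Ω.

R_th ≈ 8.90 Ω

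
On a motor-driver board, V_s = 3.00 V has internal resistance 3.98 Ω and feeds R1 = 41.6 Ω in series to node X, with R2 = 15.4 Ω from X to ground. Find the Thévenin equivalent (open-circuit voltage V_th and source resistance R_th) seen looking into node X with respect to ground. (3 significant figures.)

V_th ≈ 0.758 V, R_th ≈ 11.5 Ω

R1' = 3.98 + 41.6 = 45.58 Ω (source resistance + R1).
Open-circuit (no load on X): V_th = V_s · R2/(R1' + R2) = 3.00 × 15.4/(45.58 + 15.4) = 0.7576 V.
With V_s suppressed (replaced by a short), R_th = R1' ‖ R2 = (45.58 × 15.4)/(45.58 + 15.4) = 11.51 Ω.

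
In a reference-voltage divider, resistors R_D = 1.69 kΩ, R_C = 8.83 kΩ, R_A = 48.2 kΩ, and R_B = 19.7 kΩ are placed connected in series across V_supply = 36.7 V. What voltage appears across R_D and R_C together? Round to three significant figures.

V ≈ 4.92 V

ΣR = 1.69 + 8.83 + 48.2 + 19.7 = 78.42 kΩ.
R_{R_D..R_C} = 1.69 + 8.83 = 10.52 kΩ.
Voltage divider: V = V_supply · (10.52 / 78.42) = 36.7 × 0.1341 = 4.923 V.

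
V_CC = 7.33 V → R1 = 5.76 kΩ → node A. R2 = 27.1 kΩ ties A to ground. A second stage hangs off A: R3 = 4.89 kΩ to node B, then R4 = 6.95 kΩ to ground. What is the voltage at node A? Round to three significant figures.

Node A sees R2 in parallel with the series input of stage 2, R3 + R4 = 11.84 kΩ.
R2 ‖ (R3+R4) = 8.240 kΩ.
First divider: V_A = V_CC · 8.240/(5.76 + 8.240) = 4.314 V.

V_A ≈ 4.31 V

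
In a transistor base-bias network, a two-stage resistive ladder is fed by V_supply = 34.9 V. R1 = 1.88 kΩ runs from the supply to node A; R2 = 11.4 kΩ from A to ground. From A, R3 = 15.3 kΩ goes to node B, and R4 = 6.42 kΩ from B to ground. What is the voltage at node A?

V_A ≈ 27.9 V

Looking into the second stage from A: R3 + R4 = 21.72 kΩ appears in parallel with R2.
Effective lower resistance at A: R2 ‖ 21.72 = 7.476 kΩ.
So V_A = 34.9 × 0.7991 = 27.89 V.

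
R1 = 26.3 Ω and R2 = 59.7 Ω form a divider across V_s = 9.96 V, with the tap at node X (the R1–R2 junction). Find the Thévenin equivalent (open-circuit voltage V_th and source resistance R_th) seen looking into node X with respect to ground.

V_th is the unloaded tap voltage: V_s · R2/(R1+R2) = 9.96 × 0.6942 = 6.914 V.
Looking into X with the source shorted: R_th = R1·R2/(R1+R2) = 26.30 × 59.7/86.00 = 18.26 Ω.

V_th ≈ 6.91 V, R_th ≈ 18.3 Ω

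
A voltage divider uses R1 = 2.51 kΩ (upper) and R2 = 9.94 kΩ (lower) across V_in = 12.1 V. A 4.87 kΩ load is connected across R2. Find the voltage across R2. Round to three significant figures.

The load sits in parallel with R2, giving an effective lower resistance R2' = R2·R_L/(R2+R_L) = 3.269 kΩ.
Voltage divider with the loaded lower leg: V_out = 12.1 × 3.269/(2.51 + 3.269) = 12.1 × 0.5656 = 6.844 V.

V_out ≈ 6.84 V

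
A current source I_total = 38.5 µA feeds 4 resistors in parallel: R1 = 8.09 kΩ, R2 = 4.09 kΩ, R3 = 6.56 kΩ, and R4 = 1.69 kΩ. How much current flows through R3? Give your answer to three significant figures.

ΣG = 1/8.09 + 1/4.09 + 1/6.56 + 1/1.69 = 1.112.
Current divider: I(R3) = I_total · G_k/ΣG = 38.5 × (0.1524/1.112) = 38.5 × 0.1371 = 5.277 µA.

I ≈ 5.28 µA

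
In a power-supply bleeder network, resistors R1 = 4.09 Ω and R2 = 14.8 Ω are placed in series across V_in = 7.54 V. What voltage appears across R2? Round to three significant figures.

V ≈ 5.91 V

Series total: ΣR = 4.09 + 14.8 = 18.89 Ω.
Voltage divider: V = V_in · (14.80 / 18.89) = 7.54 × 0.7835 = 5.907 V.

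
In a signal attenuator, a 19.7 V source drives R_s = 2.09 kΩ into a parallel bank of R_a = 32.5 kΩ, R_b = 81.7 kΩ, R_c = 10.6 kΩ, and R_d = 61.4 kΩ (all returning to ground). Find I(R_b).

Combine the parallel branches: R_p = (1/32.5 + 1/81.7 + 1/10.6 + 1/61.4)⁻¹ = 6.509 kΩ.
V_A = 19.7 × 6.509/8.599 = 14.91 V.
I(R_b) = V_A / R_b = 14.91/81.7 = 0.1825 mA.
(Equivalently: I_total = 2.291 mA, then current-divider fraction G_k/ΣG = 0.07967.)

I ≈ 0.183 mA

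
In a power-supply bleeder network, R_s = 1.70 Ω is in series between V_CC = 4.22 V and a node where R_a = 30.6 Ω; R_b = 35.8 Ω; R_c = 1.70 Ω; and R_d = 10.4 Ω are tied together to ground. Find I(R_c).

I ≈ 1.10 A

Parallel bank: R_p = 1/(1/30.6 + 1/35.8 + 1/1.70 + 1/10.4) = 1.342 Ω.
Node voltage V_A = V_CC · R_p/(R_s + R_p) = 4.22 × 0.4412 = 1.862 V.
I(R_c) = V_A / R_c = 1.862/1.70 = 1.095 A.
(Equivalently: I_total = 1.387 A, then current-divider fraction G_k/ΣG = 0.7896.)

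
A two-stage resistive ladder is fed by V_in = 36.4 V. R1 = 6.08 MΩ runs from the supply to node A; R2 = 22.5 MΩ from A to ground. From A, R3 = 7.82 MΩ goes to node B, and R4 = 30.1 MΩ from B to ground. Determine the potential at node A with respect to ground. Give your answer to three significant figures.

The second stage (R3 + R4 = 37.92 MΩ) loads node A in parallel with R2.
R2 ‖ (R3+R4) = 14.12 MΩ.
V_A = 36.4 × 14.12/(6.08 + 14.12) = 25.44 V.

V_A ≈ 25.4 V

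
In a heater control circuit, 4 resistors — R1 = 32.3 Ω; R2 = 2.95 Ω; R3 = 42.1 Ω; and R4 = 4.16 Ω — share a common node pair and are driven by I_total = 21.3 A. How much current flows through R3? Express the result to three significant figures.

I ≈ 0.798 A

Conductances: ΣG = 1/32.3 + 1/2.95 + 1/42.1 + 1/4.16 = 0.6341 (1/Ω).
Current divider: I(R3) = I_total · G_k/ΣG = 21.3 × (0.02375/0.6341) = 21.3 × 0.03746 = 0.7979 A.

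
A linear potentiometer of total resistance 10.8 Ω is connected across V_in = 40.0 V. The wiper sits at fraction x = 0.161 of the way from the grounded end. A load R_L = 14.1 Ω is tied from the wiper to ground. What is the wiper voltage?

Lower segment x·R_p = 1.739 Ω; upper segment (1−x)·R_p = 9.061 Ω.
(x·R_p) ‖ R_L = 1.548 Ω.
Then V_out = V_in · 1.548/(9.061 + 1.548) = 5.836 V.
(Unloaded: V_out = x·V_in = 6.44 V.)

V_out ≈ 5.84 V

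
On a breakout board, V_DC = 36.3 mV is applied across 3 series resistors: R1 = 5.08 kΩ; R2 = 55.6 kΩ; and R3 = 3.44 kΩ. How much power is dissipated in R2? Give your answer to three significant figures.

P ≈ 17.8 nW

Series current I = V_DC/ΣR = 36.3/64.12 = 0.5661 µA.
P(R2) = I²·R2 = (0.5661)² × 55.6 = 17.82 nW.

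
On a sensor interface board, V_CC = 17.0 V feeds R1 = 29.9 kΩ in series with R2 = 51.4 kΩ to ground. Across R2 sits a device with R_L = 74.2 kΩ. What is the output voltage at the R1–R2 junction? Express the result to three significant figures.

First combine the lower leg with the load: R2 ‖ R_L = 30.37 kΩ.
Now apply the divider: V_out = 17.0 × 0.5039 = 8.566 V.

V_out ≈ 8.57 V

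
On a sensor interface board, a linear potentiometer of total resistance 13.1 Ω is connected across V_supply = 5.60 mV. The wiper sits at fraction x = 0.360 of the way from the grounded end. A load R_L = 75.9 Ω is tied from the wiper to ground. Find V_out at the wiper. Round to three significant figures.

The pot divides into 8.384 Ω above the wiper and 4.716 Ω below.
R_L loads the lower segment: effective lower R = 4.440 Ω.
Then V_out = V_supply · 4.440/(8.384 + 4.440) = 1.939 mV.

V_out ≈ 1.94 mV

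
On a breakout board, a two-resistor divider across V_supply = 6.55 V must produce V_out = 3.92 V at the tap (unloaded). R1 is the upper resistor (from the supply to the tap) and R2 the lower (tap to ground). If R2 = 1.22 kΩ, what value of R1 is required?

R1 ≈ 0.819 kΩ

Required fraction k = V_out/V_supply = 0.5985.
R1 = R2·(1/k − 1) = 1.22 × 0.6709 = 0.8185 kΩ.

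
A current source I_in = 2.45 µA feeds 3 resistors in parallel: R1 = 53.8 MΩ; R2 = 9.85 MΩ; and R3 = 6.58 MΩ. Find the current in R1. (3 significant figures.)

ΣG = 1/53.8 + 1/9.85 + 1/6.58 = 0.2721.
Current divider: I(R1) = I_in · G_k/ΣG = 2.45 × (0.01859/0.2721) = 2.45 × 0.06831 = 0.1674 µA.

I ≈ 0.167 µA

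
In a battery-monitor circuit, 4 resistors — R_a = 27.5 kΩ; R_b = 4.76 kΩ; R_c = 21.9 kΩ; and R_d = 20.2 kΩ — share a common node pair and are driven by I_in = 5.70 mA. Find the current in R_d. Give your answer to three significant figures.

I ≈ 0.826 mA

Total conductance ΣG = 1/27.5 + 1/4.76 + 1/21.9 + 1/20.2 = 0.3416 (units of 1/kΩ).
R_d takes the fraction G_k/ΣG = 0.04950/0.3416 = 0.1449, so I = 5.70 × 0.1449 = 0.8260 mA.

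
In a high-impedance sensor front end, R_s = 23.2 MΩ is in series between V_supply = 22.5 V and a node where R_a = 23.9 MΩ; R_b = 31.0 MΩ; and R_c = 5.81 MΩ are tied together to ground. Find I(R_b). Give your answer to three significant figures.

Combine the parallel branches: R_p = (1/23.9 + 1/31.0 + 1/5.81)⁻¹ = 4.061 MΩ.
V_A = 22.5 × 4.061/27.26 = 3.352 V.
Branch current I = V_A/R_b = 3.352/31.0 = 0.1081 µA.
(Check via current divider: I_total = 0.8253 µA; share G_k/ΣG = 0.1310 → same result.)

I ≈ 0.108 µA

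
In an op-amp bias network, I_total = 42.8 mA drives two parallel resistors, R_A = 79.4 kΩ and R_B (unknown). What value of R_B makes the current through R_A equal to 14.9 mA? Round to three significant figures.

R_B ≈ 42.4 kΩ

Two-branch current divider: I_A = I_total · R_B/(R_A + R_B).
With f = 0.3481, R_B = R_A · f/(1−f) = 79.4 × 0.5341 = 42.40 kΩ.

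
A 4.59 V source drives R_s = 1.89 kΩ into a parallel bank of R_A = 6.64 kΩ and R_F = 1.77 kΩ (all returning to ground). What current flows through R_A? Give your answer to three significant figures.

Parallel bank: R_p = 1/(1/6.64 + 1/1.77) = 1.397 kΩ.
V_A = 4.59 × 1.397/3.287 = 1.951 V.
I(R_A) = V_A / R_A = 1.951/6.64 = 0.2939 mA.

I ≈ 0.294 mA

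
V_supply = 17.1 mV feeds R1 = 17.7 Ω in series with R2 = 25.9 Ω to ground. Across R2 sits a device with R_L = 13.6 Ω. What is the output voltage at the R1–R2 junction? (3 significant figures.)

First combine the lower leg with the load: R2 ‖ R_L = 8.917 Ω.
Then V_out = V_supply · R2'/(R1 + R2') = 17.1 × 8.917/26.62 = 5.729 mV.
(Unloaded it would be 10.2 mV; the load pulls it down.)

V_out ≈ 5.73 mV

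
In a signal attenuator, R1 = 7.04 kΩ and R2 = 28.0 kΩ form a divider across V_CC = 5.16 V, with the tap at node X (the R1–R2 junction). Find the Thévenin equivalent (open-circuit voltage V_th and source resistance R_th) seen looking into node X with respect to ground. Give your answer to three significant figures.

V_th is the unloaded tap voltage: V_CC · R2/(R1+R2) = 5.16 × 0.7991 = 4.123 V.
With V_CC suppressed (replaced by a short), R_th = R1 ‖ R2 = (7.040 × 28.0)/(7.040 + 28.0) = 5.626 kΩ.

V_th ≈ 4.12 V, R_th ≈ 5.63 kΩ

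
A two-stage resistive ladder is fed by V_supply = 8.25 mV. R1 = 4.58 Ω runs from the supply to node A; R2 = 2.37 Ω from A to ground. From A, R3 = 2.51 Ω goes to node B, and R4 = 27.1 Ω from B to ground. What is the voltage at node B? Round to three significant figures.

V_B ≈ 2.45 mV

Looking into the second stage from A: R3 + R4 = 29.61 Ω appears in parallel with R2.
R2 ‖ (R3+R4) = 2.194 Ω.
V_A = 8.25 × 2.194/(4.58 + 2.194) = 2.672 mV.
V_B = V_A × 0.9152 = 2.446 mV.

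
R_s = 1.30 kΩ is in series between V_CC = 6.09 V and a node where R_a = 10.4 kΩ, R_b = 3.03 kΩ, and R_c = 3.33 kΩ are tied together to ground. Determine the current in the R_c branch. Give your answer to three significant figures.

Combine the parallel branches: R_p = (1/10.4 + 1/3.03 + 1/3.33)⁻¹ = 1.376 kΩ.
V_A by voltage divider: V_A = 6.09 × 1.376/(1.30 + 1.376) = 3.132 V.
I(R_c) = V_A / R_c = 3.132/3.33 = 0.9405 mA.
(Check via current divider: I_total = 2.275 mA; share G_k/ΣG = 0.4134 → same result.)

I ≈ 0.941 mA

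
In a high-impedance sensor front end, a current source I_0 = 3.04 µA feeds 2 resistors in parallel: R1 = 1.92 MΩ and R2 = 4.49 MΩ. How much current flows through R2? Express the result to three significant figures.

I ≈ 0.911 µA

With just two branches, the current splits inversely with resistance.
So I = 3.04 × 1.92/6.410 = 0.9106 µA.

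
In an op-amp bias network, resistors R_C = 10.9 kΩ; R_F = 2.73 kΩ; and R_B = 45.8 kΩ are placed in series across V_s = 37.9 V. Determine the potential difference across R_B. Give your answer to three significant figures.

V ≈ 29.2 V

Series total: ΣR = 10.9 + 2.73 + 45.8 = 59.43 kΩ.
By the voltage-divider rule, V = 37.9 × 45.80/59.43 = 29.21 V.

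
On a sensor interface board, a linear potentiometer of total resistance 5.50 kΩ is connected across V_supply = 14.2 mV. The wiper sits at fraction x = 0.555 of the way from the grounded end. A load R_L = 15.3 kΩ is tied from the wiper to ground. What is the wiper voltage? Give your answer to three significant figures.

V_out ≈ 7.24 mV

Split the track: R_lower = x·R_p = 3.053 kΩ, R_upper = (1−x)·R_p = 2.447 kΩ.
Lower segment in parallel with the load: 3.053 ‖ 15.3 = 2.545 kΩ.
V_out = 14.2 × 2.545/(2.447 + 2.545) = 7.238 mV.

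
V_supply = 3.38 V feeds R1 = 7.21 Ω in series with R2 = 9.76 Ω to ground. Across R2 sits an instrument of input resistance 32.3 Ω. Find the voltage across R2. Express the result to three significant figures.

R2 ‖ R_L = (9.76 × 32.3)/(9.76 + 32.3) = 7.495 Ω.
Then V_out = V_supply · R2'/(R1 + R2') = 3.38 × 7.495/14.71 = 1.723 V.

V_out ≈ 1.72 V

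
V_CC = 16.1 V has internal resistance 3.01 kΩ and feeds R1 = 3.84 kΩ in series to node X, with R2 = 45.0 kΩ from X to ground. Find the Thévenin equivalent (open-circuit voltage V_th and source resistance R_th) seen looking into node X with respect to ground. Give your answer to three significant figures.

V_th ≈ 14.0 V, R_th ≈ 5.95 kΩ

R1' = 3.01 + 3.84 = 6.850 kΩ (source resistance + R1).
Open-circuit (no load on X): V_th = V_CC · R2/(R1' + R2) = 16.1 × 45.0/(6.850 + 45.0) = 13.97 V.
Zeroing V_CC shorts the top of R1' to ground, so R_th = R1' ‖ R2 = 5.945 kΩ.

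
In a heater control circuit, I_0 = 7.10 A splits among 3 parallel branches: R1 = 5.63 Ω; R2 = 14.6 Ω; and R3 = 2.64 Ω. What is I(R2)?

I ≈ 0.778 A

ΣG = 1/5.63 + 1/14.6 + 1/2.64 = 0.6249.
R2 takes the fraction G_k/ΣG = 0.06849/0.6249 = 0.1096, so I = 7.10 × 0.1096 = 0.7782 A.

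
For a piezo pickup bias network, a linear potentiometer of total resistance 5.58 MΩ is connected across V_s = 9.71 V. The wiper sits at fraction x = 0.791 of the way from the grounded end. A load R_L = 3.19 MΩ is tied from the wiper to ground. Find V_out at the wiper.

V_out ≈ 5.96 V

Lower segment x·R_p = 4.414 MΩ; upper segment (1−x)·R_p = 1.166 MΩ.
R_L loads the lower segment: effective lower R = 1.852 MΩ.
Then V_out = V_s · 1.852/(1.166 + 1.852) = 5.958 V.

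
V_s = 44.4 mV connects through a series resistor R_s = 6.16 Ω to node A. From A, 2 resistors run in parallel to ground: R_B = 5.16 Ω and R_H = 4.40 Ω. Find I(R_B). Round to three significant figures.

I ≈ 2.39 mA

Parallel bank: R_p = 1/(1/5.16 + 1/4.40) = 2.375 Ω.
V_A by voltage divider: V_A = 44.4 × 2.375/(6.16 + 2.375) = 12.35 mV.
Branch current I = V_A/R_B = 12.35/5.16 = 2.394 mA.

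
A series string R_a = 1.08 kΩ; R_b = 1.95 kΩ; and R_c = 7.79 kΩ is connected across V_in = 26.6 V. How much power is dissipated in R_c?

P ≈ 47.1 mW

The common current is I = 26.6/10.82 = 2.458 mA.
P = I²R = 6.044 × 7.79 = 47.08 mW.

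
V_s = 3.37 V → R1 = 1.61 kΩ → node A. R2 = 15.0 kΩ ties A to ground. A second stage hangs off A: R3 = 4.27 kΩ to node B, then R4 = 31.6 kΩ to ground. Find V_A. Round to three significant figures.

V_A ≈ 2.92 V

The second stage (R3 + R4 = 35.87 kΩ) loads node A in parallel with R2.
R2 ‖ (R3+R4) = 10.58 kΩ.
V_A = 3.37 × 10.58/(1.61 + 10.58) = 2.925 V.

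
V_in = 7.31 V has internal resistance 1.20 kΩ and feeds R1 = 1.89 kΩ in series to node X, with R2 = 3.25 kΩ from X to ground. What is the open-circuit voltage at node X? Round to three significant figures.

R1' = 1.20 + 1.89 = 3.090 kΩ (source resistance + R1).
With X open, the divider is unloaded: V_th = 7.31 × 3.25/6.340 = 3.747 V.

V_th ≈ 3.75 V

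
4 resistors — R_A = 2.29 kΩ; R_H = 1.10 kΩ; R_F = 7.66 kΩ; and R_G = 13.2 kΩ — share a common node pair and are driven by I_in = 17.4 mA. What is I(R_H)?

ΣG = 1/2.29 + 1/1.10 + 1/7.66 + 1/13.2 = 1.552.
R_H takes the fraction G_k/ΣG = 0.9091/1.552 = 0.5857, so I = 17.4 × 0.5857 = 10.19 mA.

I ≈ 10.2 mA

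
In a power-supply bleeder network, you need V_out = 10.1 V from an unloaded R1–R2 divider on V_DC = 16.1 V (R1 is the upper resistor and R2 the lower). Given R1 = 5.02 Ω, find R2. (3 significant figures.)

R2 ≈ 8.45 Ω

V_out/V_DC = R2/(R1+R2) = 0.6273.
Rearranging, R2 = R1·k/(1−k) = 5.02 × 1.683 = 8.450 Ω.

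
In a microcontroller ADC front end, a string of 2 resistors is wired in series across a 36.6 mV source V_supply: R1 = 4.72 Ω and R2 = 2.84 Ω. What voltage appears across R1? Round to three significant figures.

V ≈ 22.9 mV

Total series resistance ΣR = 4.72 + 2.84 = 7.560 Ω.
V = V_supply · R/ΣR = 36.6 × 0.6243 = 22.85 mV.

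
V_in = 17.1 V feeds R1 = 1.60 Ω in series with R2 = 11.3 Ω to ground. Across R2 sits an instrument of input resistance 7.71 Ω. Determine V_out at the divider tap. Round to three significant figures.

R2 ‖ R_L = (11.3 × 7.71)/(11.3 + 7.71) = 4.583 Ω.
Now apply the divider: V_out = 17.1 × 0.7412 = 12.67 V.

V_out ≈ 12.7 V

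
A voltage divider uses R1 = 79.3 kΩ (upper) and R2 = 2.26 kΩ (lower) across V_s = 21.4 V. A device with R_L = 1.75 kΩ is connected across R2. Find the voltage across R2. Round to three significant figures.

The load sits in parallel with R2, giving an effective lower resistance R2' = R2·R_L/(R2+R_L) = 0.9863 kΩ.
Now apply the divider: V_out = 21.4 × 0.01228 = 0.2629 V.
(Unloaded it would be 0.593 V; the load pulls it down.)

V_out ≈ 0.263 V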